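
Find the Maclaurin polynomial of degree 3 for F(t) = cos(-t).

F(0) = 1
F′(0) = 0
F′′(0) = -1
F′′′(0) = 0

1 - t^2/2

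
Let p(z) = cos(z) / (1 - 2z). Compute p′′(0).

Expand each factor separately, then convolve coefficients.
The coefficient of z^2 in the expansion is 7/2, so p′′(0) = 2! * (7/2) = 7.

7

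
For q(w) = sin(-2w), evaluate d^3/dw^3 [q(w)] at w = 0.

8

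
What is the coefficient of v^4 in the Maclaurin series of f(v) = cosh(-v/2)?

Use the known series and substitute for the argument.
f(0) = 1
f′(0) = 0
f′′(0) = 1/4
f′′′(0) = 0
f^(4)(0) = 1/16

1/384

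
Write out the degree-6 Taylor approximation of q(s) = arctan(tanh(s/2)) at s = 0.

s^5/48 - s^3/12 + s/2

Plug the Maclaurin series of the inner function into that of the outer and collect terms.
q(0) = 0
q′(0) = 1/2
q′′(0) = 0
q′′′(0) = -1/2
q^(4)(0) = 0
q^(5)(0) = 5/2
q^(6)(0) = 0
Dividing each by k! gives the coefficients c_0, ..., c_6.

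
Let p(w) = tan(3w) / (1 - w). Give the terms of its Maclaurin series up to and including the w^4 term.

12*w^4 + 12*w^3 + 3*w^2 + 3*w

Expand each factor separately, then convolve coefficients.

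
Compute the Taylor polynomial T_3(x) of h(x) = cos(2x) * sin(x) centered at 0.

Expand each factor separately, then convolve coefficients.
h(0) = 0
h′(0) = 1
h′′(0) = 0
h′′′(0) = -13
Then c_k = h^(k)(0)/k! gives each Taylor coefficient.

-13*x^3/6 + x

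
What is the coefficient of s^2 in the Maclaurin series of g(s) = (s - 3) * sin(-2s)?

Distribute the polynomial across the series and collect like powers.
g(0) = 0
g′(0) = 6
g′′(0) = -4
So c_2 = g′′(0)/2! = -2.

-2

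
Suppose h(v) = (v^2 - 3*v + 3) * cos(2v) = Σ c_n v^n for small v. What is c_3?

6

Multiply each power in the prefactor through the base expansion.
h(0) = 3
h′(0) = -3
h′′(0) = -10
h′′′(0) = 36
So c_3 = h′′′(0)/3! = 6.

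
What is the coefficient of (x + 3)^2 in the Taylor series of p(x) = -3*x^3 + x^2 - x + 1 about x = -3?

28

Compute the successive derivatives at the expansion point and divide by k!.
p(-3) = 94
p′(-3) = -88
p′′(-3) = 56
The Taylor polynomial is Σ p^(k)(-3)/k! · (x + 3)^k.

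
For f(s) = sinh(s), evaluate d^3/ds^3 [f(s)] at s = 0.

The coefficient of s^3 in the expansion is 1/6, so f′′′(0) = 3! * (1/6) = 1.

1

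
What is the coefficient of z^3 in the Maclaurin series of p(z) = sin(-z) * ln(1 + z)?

Write out both Maclaurin series and multiply, keeping only the needed powers.
p(0) = 0
p′(0) = 0
p′′(0) = -2
p′′′(0) = 3
The Taylor polynomial is Σ p^(k)(0)/k! · z^k.

1/2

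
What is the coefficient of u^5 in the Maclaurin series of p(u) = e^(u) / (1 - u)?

163/60

Expand 1/(denominator) as a geometric series and multiply by the numerator's series.
p(0) = 1
p′(0) = 2
p′′(0) = 5
p′′′(0) = 16
p^(4)(0) = 65
p^(5)(0) = 326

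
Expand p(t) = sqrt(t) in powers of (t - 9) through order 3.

Compute the successive derivatives at the expansion point and divide by k!.
p(9) = 3
p′(9) = 1/6
p′′(9) = -1/108
p′′′(9) = 1/648

(t - 9)^3/3888 - (t - 9)^2/216 + (t - 9)/6 + 3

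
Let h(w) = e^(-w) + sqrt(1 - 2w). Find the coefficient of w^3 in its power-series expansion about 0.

-2/3

Combine the two series term by term.
h(0) = 2
h′(0) = -2
h′′(0) = 0
h′′′(0) = -4
The Taylor polynomial is Σ h^(k)(0)/k! · w^k.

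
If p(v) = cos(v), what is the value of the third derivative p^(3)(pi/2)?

From the series, [(v - pi/2)^3] p = 1/6; multiply by 3! = 6 to get 1.

1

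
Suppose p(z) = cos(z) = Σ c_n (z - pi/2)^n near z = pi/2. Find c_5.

Differentiate repeatedly and evaluate at the center.
p(pi/2) = 0
p′(pi/2) = -1
p′′(pi/2) = 0
p′′′(pi/2) = 1
p^(4)(pi/2) = 0
p^(5)(pi/2) = -1
So c_5 = p^(5)(pi/2)/5! = -1/120.

-1/120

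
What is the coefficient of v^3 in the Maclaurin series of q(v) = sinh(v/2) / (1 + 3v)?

Multiply the two series term by term and collect like powers.
q(0) = 0
q′(0) = 1/2
q′′(0) = -3
q′′′(0) = 217/8
So c_3 = q′′′(0)/3! = 217/48.

217/48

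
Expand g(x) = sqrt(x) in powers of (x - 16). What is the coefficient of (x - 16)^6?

-21/4294967296

c_6 = g^(6)(16)/6! = -21/4294967296.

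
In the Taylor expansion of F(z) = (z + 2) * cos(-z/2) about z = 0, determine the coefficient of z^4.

Distribute the polynomial across the series and collect like powers.
F(0) = 2
F′(0) = 1
F′′(0) = -1/2
F′′′(0) = -3/4
F^(4)(0) = 1/8

1/192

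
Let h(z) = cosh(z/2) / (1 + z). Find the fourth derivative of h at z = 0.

433/16

Multiply the two series term by term and collect like powers.
From the series, [z^4] h = 433/384; multiply by 4! = 24 to get 433/16.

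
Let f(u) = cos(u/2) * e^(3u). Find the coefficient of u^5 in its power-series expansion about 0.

941/640

Take the Cauchy product of the two expansions.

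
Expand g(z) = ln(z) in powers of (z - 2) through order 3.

g(2) = ln(2)
g′(2) = 1/2
g′′(2) = -1/4
g′′′(2) = 1/4

(z - 2)^3/24 - (z - 2)^2/8 + (z - 2)/2 + ln(2)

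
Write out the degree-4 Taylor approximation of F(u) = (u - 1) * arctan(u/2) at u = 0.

Distribute the polynomial across the series and collect like powers.
F(0) = 0
F′(0) = -1/2
F′′(0) = 1
F′′′(0) = 1/4
F^(4)(0) = -1

-u^4/24 + u^3/24 + u^2/2 - u/2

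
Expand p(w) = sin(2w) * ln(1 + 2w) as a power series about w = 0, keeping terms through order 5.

-16*w^5/3 + 8*w^4/3 - 4*w^3 + 4*w^2

Write out both Maclaurin series and multiply, keeping only the needed powers.
p(0) = 0
p′(0) = 0
p′′(0) = 8
p′′′(0) = -24
p^(4)(0) = 64
p^(5)(0) = -640
Then c_k = p^(k)(0)/k! gives each Taylor coefficient.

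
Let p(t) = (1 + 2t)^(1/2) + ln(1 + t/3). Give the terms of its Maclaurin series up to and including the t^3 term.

83*t^3/162 - 5*t^2/9 + 4*t/3 + 1

Add the two expansions coefficient-wise.
p(0) = 1
p′(0) = 4/3
p′′(0) = -10/9
p′′′(0) = 83/27
Then c_k = p^(k)(0)/k! gives each Taylor coefficient.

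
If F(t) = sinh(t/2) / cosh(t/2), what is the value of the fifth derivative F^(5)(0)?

1/2

Write the quotient as an unknown series and match coefficients against numerator = denominator · series.
From the series, [t^5] F = 1/240; multiply by 5! = 120 to get 1/2.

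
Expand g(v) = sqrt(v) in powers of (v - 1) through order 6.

g(1) = 1
g′(1) = 1/2
g′′(1) = -1/4
g′′′(1) = 3/8
g^(4)(1) = -15/16
g^(5)(1) = 105/32
g^(6)(1) = -945/64

-21*(v - 1)^6/1024 + 7*(v - 1)^5/256 - 5*(v - 1)^4/128 + (v - 1)^3/16 - (v - 1)^2/8 + (v - 1)/2 + 1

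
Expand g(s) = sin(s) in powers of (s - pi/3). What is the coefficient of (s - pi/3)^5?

g(pi/3) = sqrt(3)/2
g′(pi/3) = 1/2
g′′(pi/3) = -sqrt(3)/2
g′′′(pi/3) = -1/2
g^(4)(pi/3) = sqrt(3)/2
g^(5)(pi/3) = 1/2

1/240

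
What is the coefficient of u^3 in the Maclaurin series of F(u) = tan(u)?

F(0) = 0
F′(0) = 1
F′′(0) = 0
F′′′(0) = 2

1/3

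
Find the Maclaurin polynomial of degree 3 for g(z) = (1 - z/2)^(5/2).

Apply the Taylor formula c_k = f^(k)(a)/k!.

-5*z^3/128 + 15*z^2/32 - 5*z/4 + 1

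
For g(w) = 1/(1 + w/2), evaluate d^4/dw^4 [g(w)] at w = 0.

From the series, [w^4] g = 1/16; multiply by 4! = 24 to get 3/2.

3/2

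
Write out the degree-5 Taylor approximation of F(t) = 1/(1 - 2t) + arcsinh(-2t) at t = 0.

Combine the two series term by term.

148*t^5/5 + 16*t^4 + 28*t^3/3 + 4*t^2 + 1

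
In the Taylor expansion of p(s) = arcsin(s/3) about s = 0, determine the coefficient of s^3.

Compute the successive derivatives at the expansion point and divide by k!.

1/162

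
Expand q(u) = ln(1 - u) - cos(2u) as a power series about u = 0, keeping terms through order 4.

-11*u^4/12 - u^3/3 + 3*u^2/2 - u - 1

Combine the two series term by term.
[u^0] = -1;  [u^1] = -1;  [u^2] = 3/2;  [u^3] = -1/3;  [u^4] = -11/12.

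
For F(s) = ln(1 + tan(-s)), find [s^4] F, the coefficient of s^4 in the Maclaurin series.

Plug the Maclaurin series of the inner function into that of the outer and collect terms.
So c_4 = F^(4)(0)/4! = -7/12.

-7/12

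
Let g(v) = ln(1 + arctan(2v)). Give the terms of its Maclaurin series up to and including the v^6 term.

-256*v^6/45 + 32*v^5/15 + 4*v^4/3 - 2*v^2 + 2*v

Let u equal the inner series; expand the outer function in u and truncate.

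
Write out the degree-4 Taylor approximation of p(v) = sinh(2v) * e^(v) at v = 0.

Take the Cauchy product of the two expansions.
p(0) = 0
p′(0) = 2
p′′(0) = 4
p′′′(0) = 14
p^(4)(0) = 40

5*v^4/3 + 7*v^3/3 + 2*v^2 + 2*v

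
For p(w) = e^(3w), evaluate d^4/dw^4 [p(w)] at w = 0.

81

Compute the successive derivatives at the expansion point and divide by k!.
From the series, [w^4] p = 27/8; multiply by 4! = 24 to get 81.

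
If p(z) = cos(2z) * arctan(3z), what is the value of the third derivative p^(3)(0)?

Multiply the two series term by term and collect like powers.
From the series, [z^3] p = -15; multiply by 3! = 6 to get -90.

-90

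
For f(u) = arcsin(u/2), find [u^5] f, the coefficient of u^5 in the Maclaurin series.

[u^0] = 0;  [u^1] = 1/2;  [u^2] = 0;  [u^3] = 1/48;  [u^4] = 0;  [u^5] = 3/1280.
So c_5 = f^(5)(0)/5! = 3/1280.

3/1280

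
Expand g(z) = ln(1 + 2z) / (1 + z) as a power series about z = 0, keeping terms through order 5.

Write out both Maclaurin series and multiply, keeping only the needed powers.
[z^0] = 0;  [z^1] = 2;  [z^2] = -4;  [z^3] = 20/3;  [z^4] = -32/3;  [z^5] = 256/15.

256*z^5/15 - 32*z^4/3 + 20*z^3/3 - 4*z^2 + 2*z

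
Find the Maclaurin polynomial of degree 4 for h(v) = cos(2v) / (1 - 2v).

26*v^4/3 + 4*v^3 + 2*v^2 + 2*v + 1

Expand each factor separately, then convolve coefficients.
h(0) = 1
h′(0) = 2
h′′(0) = 4
h′′′(0) = 24
h^(4)(0) = 208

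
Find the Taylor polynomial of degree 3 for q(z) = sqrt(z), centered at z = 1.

(z - 1)^3/16 - (z - 1)^2/8 + (z - 1)/2 + 1

q(1) = 1
q′(1) = 1/2
q′′(1) = -1/4
q′′′(1) = 3/8
The Taylor polynomial is Σ q^(k)(1)/k! · (z - 1)^k.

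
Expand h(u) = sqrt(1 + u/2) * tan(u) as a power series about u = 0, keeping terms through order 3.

Expand each factor separately, then convolve coefficients.
[u^0] = 0;  [u^1] = 1;  [u^2] = 1/4;  [u^3] = 29/96.

29*u^3/96 + u^2/4 + u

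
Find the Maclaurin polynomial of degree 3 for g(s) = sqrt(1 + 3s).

g(0) = 1
g′(0) = 3/2
g′′(0) = -9/4
g′′′(0) = 81/8

27*s^3/16 - 9*s^2/8 + 3*s/2 + 1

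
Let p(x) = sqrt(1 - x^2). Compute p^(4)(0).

Compute the successive derivatives at the expansion point and divide by k!.
The coefficient of x^4 in the expansion is -1/8, so p^(4)(0) = 4! * (-1/8) = -3.

-3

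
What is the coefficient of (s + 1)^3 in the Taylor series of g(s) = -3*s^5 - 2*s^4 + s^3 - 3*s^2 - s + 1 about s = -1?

Compute the successive derivatives at the expansion point and divide by k!.

-21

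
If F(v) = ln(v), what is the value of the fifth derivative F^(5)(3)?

From the series, [(v - 3)^5] F = 1/1215; multiply by 5! = 120 to get 8/81.

8/81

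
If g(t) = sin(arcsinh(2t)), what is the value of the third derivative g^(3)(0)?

Plug the Maclaurin series of the inner function into that of the outer and collect terms.
The coefficient of t^3 in the expansion is -8/3, so g′′′(0) = 3! * (-8/3) = -16.

-16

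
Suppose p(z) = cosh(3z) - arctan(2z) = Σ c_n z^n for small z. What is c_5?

Expand each term separately and add.
p(0) = 1
p′(0) = -2
p′′(0) = 9
p′′′(0) = 16
p^(4)(0) = 81
p^(5)(0) = -768
So c_5 = p^(5)(0)/5! = -32/5.

-32/5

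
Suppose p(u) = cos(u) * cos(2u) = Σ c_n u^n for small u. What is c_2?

-5/2

Take the Cauchy product of the two expansions.
[u^0] = 1;  [u^1] = 0;  [u^2] = -5/2.
So c_2 = p′′(0)/2! = -5/2.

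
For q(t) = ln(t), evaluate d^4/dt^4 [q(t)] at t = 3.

-2/27

Differentiate repeatedly and evaluate at the center.
The coefficient of (t - 3)^4 in the expansion is -1/324, so q^(4)(3) = 4! * (-1/324) = -2/27.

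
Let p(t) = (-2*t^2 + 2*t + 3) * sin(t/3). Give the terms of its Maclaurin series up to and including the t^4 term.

-t^4/81 - 37*t^3/54 + 2*t^2/3 + t

Shift and add copies of the series according to the polynomial's terms.
p(0) = 0
p′(0) = 1
p′′(0) = 4/3
p′′′(0) = -37/9
p^(4)(0) = -8/27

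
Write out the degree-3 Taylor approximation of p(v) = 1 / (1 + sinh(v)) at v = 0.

-7*v^3/6 + v^2 - v + 1

Write 1/(1+u) = 1 - u + u^2 - u^3 + ... and substitute the series for u.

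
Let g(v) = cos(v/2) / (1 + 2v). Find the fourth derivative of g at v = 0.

5953/16

Multiply the two series term by term and collect like powers.
From the series, [v^4] g = 5953/384; multiply by 4! = 24 to get 5953/16.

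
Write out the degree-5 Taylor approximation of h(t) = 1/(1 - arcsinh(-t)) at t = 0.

-23*t^5/40 + 2*t^4/3 - 5*t^3/6 + t^2 - t + 1

Let u equal the inner series; expand the outer function in u and truncate.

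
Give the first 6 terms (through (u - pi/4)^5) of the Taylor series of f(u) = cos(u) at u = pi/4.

Differentiate repeatedly and evaluate at the center.
f(pi/4) = sqrt(2)/2
f′(pi/4) = -sqrt(2)/2
f′′(pi/4) = -sqrt(2)/2
f′′′(pi/4) = sqrt(2)/2
f^(4)(pi/4) = sqrt(2)/2
f^(5)(pi/4) = -sqrt(2)/2
Then c_k = f^(k)(pi/4)/k! gives each Taylor coefficient.

-sqrt(2)*(u - pi/4)^5/240 + sqrt(2)*(u - pi/4)^4/48 + sqrt(2)*(u - pi/4)^3/12 - sqrt(2)*(u - pi/4)^2/4 - sqrt(2)*(u - pi/4)/2 + sqrt(2)/2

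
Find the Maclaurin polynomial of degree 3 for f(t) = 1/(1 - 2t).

8*t^3 + 4*t^2 + 2*t + 1

f(0) = 1
f′(0) = 2
f′′(0) = 8
f′′′(0) = 48
Then c_k = f^(k)(0)/k! gives each Taylor coefficient.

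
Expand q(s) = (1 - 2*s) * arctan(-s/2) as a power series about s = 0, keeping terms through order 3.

s^3/24 + s^2 - s/2

Shift and add copies of the series according to the polynomial's terms.
[s^0] = 0;  [s^1] = -1/2;  [s^2] = 1;  [s^3] = 1/24.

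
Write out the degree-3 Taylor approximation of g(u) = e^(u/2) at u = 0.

Differentiate repeatedly and evaluate at the center.
g(0) = 1
g′(0) = 1/2
g′′(0) = 1/4
g′′′(0) = 1/8
The Taylor polynomial is Σ g^(k)(0)/k! · u^k.

u^3/48 + u^2/8 + u/2 + 1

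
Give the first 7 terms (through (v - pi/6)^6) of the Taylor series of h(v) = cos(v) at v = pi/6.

-sqrt(3)*(v - pi/6)^6/1440 - (v - pi/6)^5/240 + sqrt(3)*(v - pi/6)^4/48 + (v - pi/6)^3/12 - sqrt(3)*(v - pi/6)^2/4 - (v - pi/6)/2 + sqrt(3)/2

Differentiate repeatedly and evaluate at the center.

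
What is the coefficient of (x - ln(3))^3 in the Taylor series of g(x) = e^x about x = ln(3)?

[(x - ln(3))^0] = 3;  [(x - ln(3))^1] = 3;  [(x - ln(3))^2] = 3/2;  [(x - ln(3))^3] = 1/2.

1/2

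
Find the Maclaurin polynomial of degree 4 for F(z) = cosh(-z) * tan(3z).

21*z^3/2 + 3*z

Take the Cauchy product of the two expansions.
F(0) = 0
F′(0) = 3
F′′(0) = 0
F′′′(0) = 63
F^(4)(0) = 0
Then c_k = F^(k)(0)/k! gives each Taylor coefficient.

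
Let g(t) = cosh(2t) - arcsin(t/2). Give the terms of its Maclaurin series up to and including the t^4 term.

2*t^4/3 - t^3/48 + 2*t^2 - t/2 + 1

Expand each term separately and add.
g(0) = 1
g′(0) = -1/2
g′′(0) = 4
g′′′(0) = -1/8
g^(4)(0) = 16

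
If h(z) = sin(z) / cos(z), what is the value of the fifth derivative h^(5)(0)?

Invert the denominator's series and multiply.
The coefficient of z^5 in the expansion is 2/15, so h^(5)(0) = 5! * (2/15) = 16.

16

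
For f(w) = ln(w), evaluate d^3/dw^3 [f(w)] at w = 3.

2/27

From the series, [(w - 3)^3] f = 1/81; multiply by 3! = 6 to get 2/27.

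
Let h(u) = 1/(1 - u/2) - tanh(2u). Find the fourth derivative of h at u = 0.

3/2

Expand each term separately and add.
The coefficient of u^4 in the expansion is 1/16, so h^(4)(0) = 4! * (1/16) = 3/2.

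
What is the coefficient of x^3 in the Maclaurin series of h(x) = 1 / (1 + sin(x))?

-5/6

Expand as Σ (-1)^k u^k with u equal to the inner function's series.
h(0) = 1
h′(0) = -1
h′′(0) = 2
h′′′(0) = -5
Dividing each by k! gives the coefficients c_0, ..., c_3.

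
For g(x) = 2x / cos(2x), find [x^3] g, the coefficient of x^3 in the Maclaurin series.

Write the quotient as an unknown series and match coefficients against numerator = denominator · series.
g(0) = 0
g′(0) = 2
g′′(0) = 0
g′′′(0) = 24
So c_3 = g′′′(0)/3! = 4.

4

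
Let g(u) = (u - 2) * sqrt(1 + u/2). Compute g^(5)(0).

-255/512

Multiply each power in the prefactor through the base expansion.
From the series, [u^5] g = -17/4096; multiply by 5! = 120 to get -255/512.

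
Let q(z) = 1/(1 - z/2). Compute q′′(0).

From the series, [z^2] q = 1/4; multiply by 2! = 2 to get 1/2.

1/2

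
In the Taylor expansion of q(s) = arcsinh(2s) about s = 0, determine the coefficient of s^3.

-4/3

c_3 = q′′′(0)/3! = -4/3.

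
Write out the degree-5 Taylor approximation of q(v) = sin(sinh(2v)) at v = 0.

-32*v^5/15 + 2*v

Compose series: expand the inner function first, then feed it into the outer expansion.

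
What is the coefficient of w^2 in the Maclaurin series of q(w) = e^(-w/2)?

1/8

c_2 = q′′(0)/2! = 1/8.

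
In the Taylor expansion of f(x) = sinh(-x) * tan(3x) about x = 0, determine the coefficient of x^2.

Take the Cauchy product of the two expansions.
f(0) = 0
f′(0) = 0
f′′(0) = -6
Then c_k = f^(k)(0)/k! gives each Taylor coefficient.

-3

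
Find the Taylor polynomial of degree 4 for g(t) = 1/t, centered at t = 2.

(t - 2)^4/32 - (t - 2)^3/16 + (t - 2)^2/8 - (t - 2)/4 + 1/2

g(2) = 1/2
g′(2) = -1/4
g′′(2) = 1/4
g′′′(2) = -3/8
g^(4)(2) = 3/4
Dividing each by k! gives the coefficients c_0, ..., c_4.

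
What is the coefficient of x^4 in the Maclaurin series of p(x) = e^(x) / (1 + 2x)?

Multiply the two series term by term and collect like powers.
p(0) = 1
p′(0) = -1
p′′(0) = 5
p′′′(0) = -29
p^(4)(0) = 233
So c_4 = p^(4)(0)/4! = 233/24.

233/24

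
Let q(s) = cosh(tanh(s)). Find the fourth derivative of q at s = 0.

-7

Let u equal the inner series; expand the outer function in u and truncate.
From the series, [s^4] q = -7/24; multiply by 4! = 24 to get -7.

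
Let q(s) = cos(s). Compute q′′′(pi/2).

The coefficient of (s - pi/2)^3 in the expansion is 1/6, so q′′′(pi/2) = 3! * (1/6) = 1.

1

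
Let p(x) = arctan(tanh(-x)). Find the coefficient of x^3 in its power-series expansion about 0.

2/3

Let u equal the inner series; expand the outer function in u and truncate.
p(0) = 0
p′(0) = -1
p′′(0) = 0
p′′′(0) = 4
So c_3 = p′′′(0)/3! = 2/3.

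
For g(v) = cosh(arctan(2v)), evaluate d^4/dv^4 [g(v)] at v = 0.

-112

Plug the Maclaurin series of the inner function into that of the outer and collect terms.
From the series, [v^4] g = -14/3; multiply by 4! = 24 to get -112.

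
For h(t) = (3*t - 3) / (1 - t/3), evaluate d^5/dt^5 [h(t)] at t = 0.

Multiply each power in the prefactor through the base expansion.
The coefficient of t^5 in the expansion is 2/81, so h^(5)(0) = 5! * (2/81) = 80/27.

80/27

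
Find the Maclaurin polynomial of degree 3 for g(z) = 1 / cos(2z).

2*z^2 + 1

Invert the denominator's series and multiply.
g(0) = 1
g′(0) = 0
g′′(0) = 4
g′′′(0) = 0
The Taylor polynomial is Σ g^(k)(0)/k! · z^k.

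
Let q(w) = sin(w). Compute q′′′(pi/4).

Apply the Taylor formula c_k = f^(k)(a)/k!.
From the series, [(w - pi/4)^3] q = -sqrt(2)/12; multiply by 3! = 6 to get -sqrt(2)/2.

-sqrt(2)/2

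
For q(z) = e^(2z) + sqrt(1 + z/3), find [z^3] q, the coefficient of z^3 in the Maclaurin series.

577/432

Combine the two series term by term.
q(0) = 2
q′(0) = 13/6
q′′(0) = 143/36
q′′′(0) = 577/72
So c_3 = q′′′(0)/3! = 577/432.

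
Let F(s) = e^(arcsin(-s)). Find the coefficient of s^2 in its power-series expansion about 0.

Compose series: expand the inner function first, then feed it into the outer expansion.
[s^0] = 1;  [s^1] = -1;  [s^2] = 1/2.

1/2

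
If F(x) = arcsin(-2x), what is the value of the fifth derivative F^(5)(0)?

-288

The coefficient of x^5 in the expansion is -12/5, so F^(5)(0) = 5! * (-12/5) = -288.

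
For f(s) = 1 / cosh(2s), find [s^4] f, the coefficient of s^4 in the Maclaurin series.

10/3

Write the quotient as an unknown series and match coefficients against numerator = denominator · series.
[s^0] = 1;  [s^1] = 0;  [s^2] = -2;  [s^3] = 0;  [s^4] = 10/3.
So c_4 = f^(4)(0)/4! = 10/3.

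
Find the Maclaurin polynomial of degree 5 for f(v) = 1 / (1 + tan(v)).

-32*v^5/15 + 5*v^4/3 - 4*v^3/3 + v^2 - v + 1

Use the geometric series for the reciprocal, then substitute.
[v^0] = 1;  [v^1] = -1;  [v^2] = 1;  [v^3] = -4/3;  [v^4] = 5/3;  [v^5] = -32/15.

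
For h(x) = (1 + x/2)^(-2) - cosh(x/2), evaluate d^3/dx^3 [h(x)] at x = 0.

Add the two expansions coefficient-wise.
The coefficient of x^3 in the expansion is -1/2, so h′′′(0) = 3! * (-1/2) = -3.

-3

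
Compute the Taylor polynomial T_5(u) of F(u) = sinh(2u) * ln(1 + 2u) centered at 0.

Write out both Maclaurin series and multiply, keeping only the needed powers.
F(0) = 0
F′(0) = 0
F′′(0) = 8
F′′′(0) = -24
F^(4)(0) = 192
F^(5)(0) = -1280
The Taylor polynomial is Σ F^(k)(0)/k! · u^k.

-32*u^5/3 + 8*u^4 - 4*u^3 + 4*u^2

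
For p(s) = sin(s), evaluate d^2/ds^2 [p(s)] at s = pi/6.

-1/2

The coefficient of (s - pi/6)^2 in the expansion is -1/4, so p′′(pi/6) = 2! * (-1/4) = -1/2.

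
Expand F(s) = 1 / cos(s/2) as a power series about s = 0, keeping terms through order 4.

Divide the numerator series by the denominator series (power-series long division).
F(0) = 1
F′(0) = 0
F′′(0) = 1/4
F′′′(0) = 0
F^(4)(0) = 5/16

5*s^4/384 + s^2/8 + 1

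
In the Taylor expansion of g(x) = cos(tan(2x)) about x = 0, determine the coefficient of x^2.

Compose series: expand the inner function first, then feed it into the outer expansion.

-2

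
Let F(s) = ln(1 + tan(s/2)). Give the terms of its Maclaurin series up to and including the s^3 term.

s^3/12 - s^2/8 + s/2

Substitute the inner expansion into the outer series and collect powers.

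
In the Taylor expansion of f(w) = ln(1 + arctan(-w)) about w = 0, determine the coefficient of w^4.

Compose series: expand the inner function first, then feed it into the outer expansion.
f(0) = 0
f′(0) = -1
f′′(0) = -1
f′′′(0) = 0
f^(4)(0) = 2
Then c_k = f^(k)(0)/k! gives each Taylor coefficient.

1/12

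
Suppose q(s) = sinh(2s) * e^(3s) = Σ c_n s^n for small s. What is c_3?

31/3

Multiply the two series term by term and collect like powers.
q(0) = 0
q′(0) = 2
q′′(0) = 12
q′′′(0) = 62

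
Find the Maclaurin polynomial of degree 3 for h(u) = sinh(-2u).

Differentiate repeatedly and evaluate at the center.

-4*u^3/3 - 2*u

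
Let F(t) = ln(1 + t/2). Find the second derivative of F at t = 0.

Differentiate repeatedly and evaluate at the center.
From the series, [t^2] F = -1/8; multiply by 2! = 2 to get -1/4.

-1/4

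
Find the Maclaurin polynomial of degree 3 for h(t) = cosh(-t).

t^2/2 + 1

Use the known series and substitute for the argument.
h(0) = 1
h′(0) = 0
h′′(0) = 1
h′′′(0) = 0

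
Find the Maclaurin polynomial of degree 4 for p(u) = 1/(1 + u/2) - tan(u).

u^4/16 - 11*u^3/24 + u^2/4 - 3*u/2 + 1

Add the two expansions coefficient-wise.
p(0) = 1
p′(0) = -3/2
p′′(0) = 1/2
p′′′(0) = -11/4
p^(4)(0) = 3/2
Then c_k = p^(k)(0)/k! gives each Taylor coefficient.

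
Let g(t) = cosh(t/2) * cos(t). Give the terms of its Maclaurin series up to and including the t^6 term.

Multiply the two series term by term and collect like powers.

13*t^6/5120 - 7*t^4/384 - 3*t^2/8 + 1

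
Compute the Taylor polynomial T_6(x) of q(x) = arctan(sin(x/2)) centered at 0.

Let u equal the inner series; expand the outer function in u and truncate.
[x^0] = 0;  [x^1] = 1/2;  [x^2] = 0;  [x^3] = -1/16;  [x^4] = 0;  [x^5] = 3/256;  [x^6] = 0.

3*x^5/256 - x^3/16 + x/2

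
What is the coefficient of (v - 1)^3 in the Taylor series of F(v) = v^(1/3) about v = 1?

F(1) = 1
F′(1) = 1/3
F′′(1) = -2/9
F′′′(1) = 10/27

5/81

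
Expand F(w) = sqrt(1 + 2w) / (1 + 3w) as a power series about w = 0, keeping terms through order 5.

-565*w^5/4 + 379*w^4/8 - 16*w^3 + 11*w^2/2 - 2*w + 1

Expand each factor separately, then convolve coefficients.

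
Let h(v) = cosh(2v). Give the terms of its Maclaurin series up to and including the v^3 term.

2*v^2 + 1

h(0) = 1
h′(0) = 0
h′′(0) = 4
h′′′(0) = 0
The Taylor polynomial is Σ h^(k)(0)/k! · v^k.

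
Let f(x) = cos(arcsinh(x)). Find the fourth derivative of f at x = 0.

Compose series: expand the inner function first, then feed it into the outer expansion.
The coefficient of x^4 in the expansion is 5/24, so f^(4)(0) = 4! * (5/24) = 5.

5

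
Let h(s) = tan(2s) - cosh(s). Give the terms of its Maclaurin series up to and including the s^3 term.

8*s^3/3 - s^2/2 + 2*s - 1

Expand each term separately and add.
h(0) = -1
h′(0) = 2
h′′(0) = -1
h′′′(0) = 16
Then c_k = h^(k)(0)/k! gives each Taylor coefficient.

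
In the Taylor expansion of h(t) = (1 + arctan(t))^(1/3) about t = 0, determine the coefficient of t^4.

8/243

Substitute the inner expansion into the outer series and collect powers.
h(0) = 1
h′(0) = 1/3
h′′(0) = -2/9
h′′′(0) = -8/27
h^(4)(0) = 64/81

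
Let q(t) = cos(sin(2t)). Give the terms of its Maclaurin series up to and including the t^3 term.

1 - 2*t^2

Substitute the inner expansion into the outer series and collect powers.
q(0) = 1
q′(0) = 0
q′′(0) = -4
q′′′(0) = 0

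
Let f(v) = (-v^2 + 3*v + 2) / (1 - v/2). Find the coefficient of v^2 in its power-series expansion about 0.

1

Distribute the polynomial across the series and collect like powers.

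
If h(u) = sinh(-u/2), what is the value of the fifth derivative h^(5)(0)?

-1/32

The coefficient of u^5 in the expansion is -1/3840, so h^(5)(0) = 5! * (-1/3840) = -1/32.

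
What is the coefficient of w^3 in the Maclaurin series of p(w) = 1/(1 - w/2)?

1/8

p(0) = 1
p′(0) = 1/2
p′′(0) = 1/2
p′′′(0) = 3/4
So c_3 = p′′′(0)/3! = 1/8.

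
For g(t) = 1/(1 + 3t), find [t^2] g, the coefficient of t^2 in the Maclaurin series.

9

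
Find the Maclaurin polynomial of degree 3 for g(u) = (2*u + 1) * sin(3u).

Shift and add copies of the series according to the polynomial's terms.
g(0) = 0
g′(0) = 3
g′′(0) = 12
g′′′(0) = -27

-9*u^3/2 + 6*u^2 + 3*u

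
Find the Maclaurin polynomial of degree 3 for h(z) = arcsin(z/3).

Use the known series and substitute for the argument.

z^3/162 + z/3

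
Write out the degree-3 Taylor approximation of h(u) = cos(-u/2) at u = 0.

1 - u^2/8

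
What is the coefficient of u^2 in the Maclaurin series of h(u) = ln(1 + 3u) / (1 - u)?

-3/2

Multiply the two series term by term and collect like powers.
[u^0] = 0;  [u^1] = 3;  [u^2] = -3/2.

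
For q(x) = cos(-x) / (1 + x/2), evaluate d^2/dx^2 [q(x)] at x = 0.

-1/2

Multiply the two series term by term and collect like powers.
The coefficient of x^2 in the expansion is -1/4, so q′′(0) = 2! * (-1/4) = -1/2.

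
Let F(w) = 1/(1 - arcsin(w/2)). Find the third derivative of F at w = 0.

7/8

Plug the Maclaurin series of the inner function into that of the outer and collect terms.
From the series, [w^3] F = 7/48; multiply by 3! = 6 to get 7/8.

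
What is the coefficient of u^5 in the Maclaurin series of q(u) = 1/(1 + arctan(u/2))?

Let u equal the inner series; expand the outer function in u and truncate.
So c_5 = q^(5)(0)/5! = -1/160.

-1/160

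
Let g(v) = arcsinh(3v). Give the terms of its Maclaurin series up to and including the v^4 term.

Compute the successive derivatives at the expansion point and divide by k!.
g(0) = 0
g′(0) = 3
g′′(0) = 0
g′′′(0) = -27
g^(4)(0) = 0

-9*v^3/2 + 3*v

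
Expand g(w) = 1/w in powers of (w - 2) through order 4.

g(2) = 1/2
g′(2) = -1/4
g′′(2) = 1/4
g′′′(2) = -3/8
g^(4)(2) = 3/4

(w - 2)^4/32 - (w - 2)^3/16 + (w - 2)^2/8 - (w - 2)/4 + 1/2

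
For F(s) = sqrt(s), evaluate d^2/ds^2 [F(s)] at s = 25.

-1/500

The coefficient of (s - 25)^2 in the expansion is -1/1000, so F′′(25) = 2! * (-1/1000) = -1/500.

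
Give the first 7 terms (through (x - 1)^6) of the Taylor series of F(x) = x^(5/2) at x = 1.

-5*(x - 1)^6/1024 + 3*(x - 1)^5/256 - 5*(x - 1)^4/128 + 5*(x - 1)^3/16 + 15*(x - 1)^2/8 + 5*(x - 1)/2 + 1

[(x - 1)^0] = 1;  [(x - 1)^1] = 5/2;  [(x - 1)^2] = 15/8;  [(x - 1)^3] = 5/16;  [(x - 1)^4] = -5/128;  [(x - 1)^5] = 3/256;  [(x - 1)^6] = -5/1024.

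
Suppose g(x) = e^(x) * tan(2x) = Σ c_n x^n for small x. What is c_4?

Take the Cauchy product of the two expansions.
g(0) = 0
g′(0) = 2
g′′(0) = 4
g′′′(0) = 22
g^(4)(0) = 72
So c_4 = g^(4)(0)/4! = 3.

3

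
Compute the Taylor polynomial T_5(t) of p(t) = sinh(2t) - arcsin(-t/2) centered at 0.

1033*t^5/3840 + 65*t^3/48 + 5*t/2

Expand each term separately and add.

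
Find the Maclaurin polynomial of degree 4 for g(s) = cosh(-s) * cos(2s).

Write out both Maclaurin series and multiply, keeping only the needed powers.
[s^0] = 1;  [s^1] = 0;  [s^2] = -3/2;  [s^3] = 0;  [s^4] = -7/24.

-7*s^4/24 - 3*s^2/2 + 1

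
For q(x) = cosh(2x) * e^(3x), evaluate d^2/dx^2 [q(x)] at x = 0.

13

Expand each factor separately, then convolve coefficients.
The coefficient of x^2 in the expansion is 13/2, so q′′(0) = 2! * (13/2) = 13.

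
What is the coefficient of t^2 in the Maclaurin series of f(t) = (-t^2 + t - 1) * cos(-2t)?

Multiply each power in the prefactor through the base expansion.
f(0) = -1
f′(0) = 1
f′′(0) = 2
So c_2 = f′′(0)/2! = 1.

1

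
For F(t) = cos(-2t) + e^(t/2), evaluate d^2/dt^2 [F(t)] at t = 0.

Expand each term separately and add.
From the series, [t^2] F = -15/8; multiply by 2! = 2 to get -15/4.

-15/4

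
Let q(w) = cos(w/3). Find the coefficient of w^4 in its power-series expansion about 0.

1/1944

[w^0] = 1;  [w^1] = 0;  [w^2] = -1/18;  [w^3] = 0;  [w^4] = 1/1944.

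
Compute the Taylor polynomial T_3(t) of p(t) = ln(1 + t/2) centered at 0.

p(0) = 0
p′(0) = 1/2
p′′(0) = -1/4
p′′′(0) = 1/4
The Taylor polynomial is Σ p^(k)(0)/k! · t^k.

t^3/24 - t^2/8 + t/2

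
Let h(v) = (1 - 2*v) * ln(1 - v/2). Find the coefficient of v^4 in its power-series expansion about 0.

Multiply each power in the prefactor through the base expansion.
h(0) = 0
h′(0) = -1/2
h′′(0) = 7/4
h′′′(0) = 5/4
h^(4)(0) = 13/8

13/192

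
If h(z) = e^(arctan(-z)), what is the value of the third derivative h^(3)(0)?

Plug the Maclaurin series of the inner function into that of the outer and collect terms.
From the series, [z^3] h = 1/6; multiply by 3! = 6 to get 1.

1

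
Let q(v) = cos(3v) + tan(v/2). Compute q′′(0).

Combine the two series term by term.
The coefficient of v^2 in the expansion is -9/2, so q′′(0) = 2! * (-9/2) = -9.

-9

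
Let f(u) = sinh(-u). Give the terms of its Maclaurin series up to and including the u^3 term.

Use the known series and substitute for the argument.
[u^0] = 0;  [u^1] = -1;  [u^2] = 0;  [u^3] = -1/6.

-u^3/6 - u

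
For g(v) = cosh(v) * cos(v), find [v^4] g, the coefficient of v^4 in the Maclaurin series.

Write out both Maclaurin series and multiply, keeping only the needed powers.
[v^0] = 1;  [v^1] = 0;  [v^2] = 0;  [v^3] = 0;  [v^4] = -1/6.
So c_4 = g^(4)(0)/4! = -1/6.

-1/6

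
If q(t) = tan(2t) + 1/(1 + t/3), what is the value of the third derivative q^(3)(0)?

142/9

Combine the two series term by term.
The coefficient of t^3 in the expansion is 71/27, so q′′′(0) = 3! * (71/27) = 142/9.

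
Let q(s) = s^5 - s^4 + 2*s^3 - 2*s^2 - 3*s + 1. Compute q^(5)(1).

120

The coefficient of (s - 1)^5 in the expansion is 1, so q^(5)(1) = 5! * (1) = 120.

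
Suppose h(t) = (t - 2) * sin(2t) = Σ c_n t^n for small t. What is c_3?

8/3

Distribute the polynomial across the series and collect like powers.
h(0) = 0
h′(0) = -4
h′′(0) = 4
h′′′(0) = 16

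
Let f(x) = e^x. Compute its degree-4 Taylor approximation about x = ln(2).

(x - ln(2))^4/12 + (x - ln(2))^3/3 + (x - ln(2))^2 + 2*(x - ln(2)) + 2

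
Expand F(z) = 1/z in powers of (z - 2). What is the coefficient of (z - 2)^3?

-1/16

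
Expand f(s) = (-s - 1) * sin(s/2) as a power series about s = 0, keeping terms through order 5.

-s^5/3840 + s^4/48 + s^3/48 - s^2/2 - s/2

Distribute the polynomial across the series and collect like powers.
[s^0] = 0;  [s^1] = -1/2;  [s^2] = -1/2;  [s^3] = 1/48;  [s^4] = 1/48;  [s^5] = -1/3840.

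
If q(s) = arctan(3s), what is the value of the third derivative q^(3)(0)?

Use the known series and substitute for the argument.
The coefficient of s^3 in the expansion is -9, so q′′′(0) = 3! * (-9) = -54.

-54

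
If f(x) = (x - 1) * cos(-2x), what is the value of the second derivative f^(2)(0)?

Distribute the polynomial across the series and collect like powers.
The coefficient of x^2 in the expansion is 2, so f′′(0) = 2! * (2) = 4.

4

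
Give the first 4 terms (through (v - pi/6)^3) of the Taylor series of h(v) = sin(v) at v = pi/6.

-sqrt(3)*(v - pi/6)^3/12 - (v - pi/6)^2/4 + sqrt(3)*(v - pi/6)/2 + 1/2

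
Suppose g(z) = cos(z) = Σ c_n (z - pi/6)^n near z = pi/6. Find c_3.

1/12

c_3 = g′′′(pi/6)/3! = 1/12.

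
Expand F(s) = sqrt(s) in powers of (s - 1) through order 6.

[(s - 1)^0] = 1;  [(s - 1)^1] = 1/2;  [(s - 1)^2] = -1/8;  [(s - 1)^3] = 1/16;  [(s - 1)^4] = -5/128;  [(s - 1)^5] = 7/256;  [(s - 1)^6] = -21/1024.

-21*(s - 1)^6/1024 + 7*(s - 1)^5/256 - 5*(s - 1)^4/128 + (s - 1)^3/16 - (s - 1)^2/8 + (s - 1)/2 + 1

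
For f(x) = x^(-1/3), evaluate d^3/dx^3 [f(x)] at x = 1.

-28/27

Apply the Taylor formula c_k = f^(k)(a)/k!.
From the series, [(x - 1)^3] f = -14/81; multiply by 3! = 6 to get -28/27.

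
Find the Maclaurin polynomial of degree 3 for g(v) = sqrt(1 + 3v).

27*v^3/16 - 9*v^2/8 + 3*v/2 + 1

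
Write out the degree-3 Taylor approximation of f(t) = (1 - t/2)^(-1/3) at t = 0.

[t^0] = 1;  [t^1] = 1/6;  [t^2] = 1/18;  [t^3] = 7/324.

7*t^3/324 + t^2/18 + t/6 + 1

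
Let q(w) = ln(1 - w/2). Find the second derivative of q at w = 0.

-1/4

From the series, [w^2] q = -1/8; multiply by 2! = 2 to get -1/4.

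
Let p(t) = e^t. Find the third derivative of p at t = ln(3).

3

Apply the Taylor formula c_k = f^(k)(a)/k!.
The coefficient of (t - ln(3))^3 in the expansion is 1/2, so p′′′(ln(3)) = 3! * (1/2) = 3.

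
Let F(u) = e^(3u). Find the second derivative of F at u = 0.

9

Apply the Taylor formula c_k = f^(k)(a)/k!.
From the series, [u^2] F = 9/2; multiply by 2! = 2 to get 9.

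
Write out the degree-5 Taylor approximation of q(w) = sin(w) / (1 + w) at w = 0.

Multiply the two series term by term and collect like powers.
[w^0] = 0;  [w^1] = 1;  [w^2] = -1;  [w^3] = 5/6;  [w^4] = -5/6;  [w^5] = 101/120.

101*w^5/120 - 5*w^4/6 + 5*w^3/6 - w^2 + w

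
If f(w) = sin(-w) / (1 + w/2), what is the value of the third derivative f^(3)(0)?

Take the Cauchy product of the two expansions.
From the series, [w^3] f = -1/12; multiply by 3! = 6 to get -1/2.

-1/2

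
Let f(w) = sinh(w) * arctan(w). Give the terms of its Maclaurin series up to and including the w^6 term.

Write out both Maclaurin series and multiply, keeping only the needed powers.
f(0) = 0
f′(0) = 0
f′′(0) = 2
f′′′(0) = 0
f^(4)(0) = -4
f^(5)(0) = 0
f^(6)(0) = 110
Then c_k = f^(k)(0)/k! gives each Taylor coefficient.

11*w^6/72 - w^4/6 + w^2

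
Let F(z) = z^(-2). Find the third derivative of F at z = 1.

From the series, [(z - 1)^3] F = -4; multiply by 3! = 6 to get -24.

-24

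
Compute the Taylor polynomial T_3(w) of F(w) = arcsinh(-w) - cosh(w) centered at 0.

w^3/6 - w^2/2 - w - 1

Combine the two series term by term.
F(0) = -1
F′(0) = -1
F′′(0) = -1
F′′′(0) = 1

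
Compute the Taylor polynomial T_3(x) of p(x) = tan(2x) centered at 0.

8*x^3/3 + 2*x

p(0) = 0
p′(0) = 2
p′′(0) = 0
p′′′(0) = 16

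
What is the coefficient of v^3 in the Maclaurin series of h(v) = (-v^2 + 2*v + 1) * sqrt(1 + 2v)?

-3/2

Multiply each power in the prefactor through the base expansion.
So c_3 = h′′′(0)/3! = -3/2.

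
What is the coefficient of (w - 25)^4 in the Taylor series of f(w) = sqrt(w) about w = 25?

-1/2000000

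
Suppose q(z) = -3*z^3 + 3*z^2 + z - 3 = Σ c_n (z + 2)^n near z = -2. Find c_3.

-3

Compute the successive derivatives at the expansion point and divide by k!.
q(-2) = 31
q′(-2) = -47
q′′(-2) = 42
q′′′(-2) = -18
Then c_k = q^(k)(-2)/k! gives each Taylor coefficient.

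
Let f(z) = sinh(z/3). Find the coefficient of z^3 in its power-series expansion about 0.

1/162

f(0) = 0
f′(0) = 1/3
f′′(0) = 0
f′′′(0) = 1/27
The Taylor polynomial is Σ f^(k)(0)/k! · z^k.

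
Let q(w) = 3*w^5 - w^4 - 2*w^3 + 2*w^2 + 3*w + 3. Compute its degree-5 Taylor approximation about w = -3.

3*(w + 3)^5 - 46*(w + 3)^4 + 280*(w + 3)^3 - 844*(w + 3)^2 + 1260*(w + 3) - 744

Use the known series and substitute for the argument.
q(-3) = -744
q′(-3) = 1260
q′′(-3) = -1688
q′′′(-3) = 1680
q^(4)(-3) = -1104
q^(5)(-3) = 360
Then c_k = q^(k)(-3)/k! gives each Taylor coefficient.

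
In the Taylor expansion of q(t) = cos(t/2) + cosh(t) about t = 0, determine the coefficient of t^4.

Add the two expansions coefficient-wise.
[t^0] = 2;  [t^1] = 0;  [t^2] = 3/8;  [t^3] = 0;  [t^4] = 17/384.

17/384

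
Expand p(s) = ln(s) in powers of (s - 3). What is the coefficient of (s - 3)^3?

Use the known series and substitute for the argument.
[(s - 3)^0] = ln(3);  [(s - 3)^1] = 1/3;  [(s - 3)^2] = -1/18;  [(s - 3)^3] = 1/81.
So c_3 = p′′′(3)/3! = 1/81.

1/81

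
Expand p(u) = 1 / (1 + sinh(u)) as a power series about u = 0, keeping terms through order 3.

-7*u^3/6 + u^2 - u + 1

Write 1/(1+u) = 1 - u + u^2 - u^3 + ... and substitute the series for u.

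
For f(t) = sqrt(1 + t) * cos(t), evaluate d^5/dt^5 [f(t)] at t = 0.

Multiply the two series term by term and collect like powers.
The coefficient of t^5 in the expansion is 13/768, so f^(5)(0) = 5! * (13/768) = 65/32.

65/32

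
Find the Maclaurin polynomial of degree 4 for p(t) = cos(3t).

[t^0] = 1;  [t^1] = 0;  [t^2] = -9/2;  [t^3] = 0;  [t^4] = 27/8.

27*t^4/8 - 9*t^2/2 + 1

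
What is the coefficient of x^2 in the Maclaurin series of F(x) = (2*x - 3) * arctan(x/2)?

Multiply each power in the prefactor through the base expansion.
F(0) = 0
F′(0) = -3/2
F′′(0) = 2
Dividing each by k! gives the coefficients c_0, ..., c_2.

1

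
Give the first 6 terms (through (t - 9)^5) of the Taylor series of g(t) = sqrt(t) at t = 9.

7*(t - 9)^5/5038848 - 5*(t - 9)^4/279936 + (t - 9)^3/3888 - (t - 9)^2/216 + (t - 9)/6 + 3

[(t - 9)^0] = 3;  [(t - 9)^1] = 1/6;  [(t - 9)^2] = -1/216;  [(t - 9)^3] = 1/3888;  [(t - 9)^4] = -5/279936;  [(t - 9)^5] = 7/5038848.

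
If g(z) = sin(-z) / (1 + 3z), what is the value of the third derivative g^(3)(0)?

-53

Take the Cauchy product of the two expansions.
The coefficient of z^3 in the expansion is -53/6, so g′′′(0) = 3! * (-53/6) = -53.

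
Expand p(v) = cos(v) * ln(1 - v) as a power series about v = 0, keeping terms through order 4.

v^3/6 - v^2/2 - v

Write out both Maclaurin series and multiply, keeping only the needed powers.
[v^0] = 0;  [v^1] = -1;  [v^2] = -1/2;  [v^3] = 1/6;  [v^4] = 0.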